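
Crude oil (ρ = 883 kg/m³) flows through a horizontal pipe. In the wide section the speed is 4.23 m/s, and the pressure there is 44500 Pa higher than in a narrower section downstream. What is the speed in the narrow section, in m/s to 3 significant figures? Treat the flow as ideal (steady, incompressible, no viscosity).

10.9 m/s

With h₁ = h₂, rearranging Bernoulli gives v₂ = √(v₁² + 2ΔP/ρ).
v₂ = √(4.23² + 2·44500/883) = √(17.9 + 101) = 10.9 m/s.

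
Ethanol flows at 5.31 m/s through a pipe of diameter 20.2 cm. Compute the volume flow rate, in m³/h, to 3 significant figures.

Q = A·v = 0.0320 m² × 5.31 m/s = 0.170 m³/s.
Converting: 0.170 m³/s × 3600 = 613 m³/h.

613 m³/h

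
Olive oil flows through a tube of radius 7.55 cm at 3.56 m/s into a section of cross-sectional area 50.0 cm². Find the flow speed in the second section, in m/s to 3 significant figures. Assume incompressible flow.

12.8 m/s

Mass conservation (A₁v₁ = A₂v₂) gives v₂ = 3.56 × 179/50.0 = 12.8 m/s.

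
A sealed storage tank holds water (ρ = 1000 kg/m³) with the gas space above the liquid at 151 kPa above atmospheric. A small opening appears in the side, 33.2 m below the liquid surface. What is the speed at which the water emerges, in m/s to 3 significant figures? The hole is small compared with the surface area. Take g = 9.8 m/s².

30.9 m/s

Take point 1 at the surface (v₁ ≈ 0) and point 2 at the hole (at atmospheric pressure). Bernoulli: P₁ + ρg h = P_atm + ½ρv₂².
With P₁ − P_atm = 151000 Pa, v₂ = √(2gh + 2ΔP/ρ) = √(2·9.8·33.2 + 2·151000/1000) = 30.9 m/s.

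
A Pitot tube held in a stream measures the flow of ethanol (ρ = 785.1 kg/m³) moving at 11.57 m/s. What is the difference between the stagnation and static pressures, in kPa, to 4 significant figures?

At the stagnation point the flow is brought to rest, so Bernoulli gives P_stag − P_static = ½ρv².
ΔP = ½·785.1·11.57² = 52550 Pa.

ΔP ≈ 52.55 kPa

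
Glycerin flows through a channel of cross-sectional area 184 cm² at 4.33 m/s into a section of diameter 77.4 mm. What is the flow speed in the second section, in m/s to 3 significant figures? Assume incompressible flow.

Mass conservation (A₁v₁ = A₂v₂) gives v₂ = 4.33 × 184/47.1 = 16.9 m/s.

v₂ ≈ 16.9 m/s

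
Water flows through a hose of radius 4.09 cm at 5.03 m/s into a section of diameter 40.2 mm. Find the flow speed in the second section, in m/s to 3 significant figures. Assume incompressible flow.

v₂ ≈ 20.8 m/s

Continuity gives A₁v₁ = A₂v₂, so v₂ = (52.6 cm²)/(12.7 cm²) × 5.03 m/s = 20.8 m/s.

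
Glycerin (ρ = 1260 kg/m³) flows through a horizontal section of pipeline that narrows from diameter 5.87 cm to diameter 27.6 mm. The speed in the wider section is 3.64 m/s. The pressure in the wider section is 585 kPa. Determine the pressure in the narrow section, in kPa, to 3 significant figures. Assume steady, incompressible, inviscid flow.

P₂ ≈ 423 kPa

By continuity, v₂ = v₁·A₁/A₂ = 3.64·(27.1/5.98) = 16.5 m/s.
Bernoulli (h₁ = h₂): P₁ − P₂ = ½ρ(v₂² − v₁²).
P₂ = P₁ − ½ρ(v₂² − v₁²) = 585000 − ½·1260·(16.5² − 3.64²) = 585000 − 162000 = 423000 Pa.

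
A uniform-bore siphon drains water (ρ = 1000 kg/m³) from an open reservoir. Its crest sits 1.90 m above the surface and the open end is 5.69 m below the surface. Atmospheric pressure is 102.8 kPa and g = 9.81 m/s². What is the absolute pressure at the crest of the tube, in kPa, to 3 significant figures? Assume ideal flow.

P_top = 28.3 kPa

The outlet speed comes from Torricelli: v = √(2g·5.69) = 10.6 m/s.
With constant cross-section the crest speed equals v; applying Bernoulli from the surface up to the crest, P_top = P_atm − ½ρv² − ρg·h_top.
P_top = 102800 − ½·1000·10.6² − 1000·9.81·1.90 = 28300 Pa.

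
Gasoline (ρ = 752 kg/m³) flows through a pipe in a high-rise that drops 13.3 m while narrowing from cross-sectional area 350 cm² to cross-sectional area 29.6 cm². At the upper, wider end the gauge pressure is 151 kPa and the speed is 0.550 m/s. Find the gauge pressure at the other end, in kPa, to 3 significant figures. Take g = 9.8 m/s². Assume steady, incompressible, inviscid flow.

P₂ ≈ 233 kPa

The volume flow rate is constant, so v₂ = (A₁/A₂)v₁ = (350/29.6)·0.550 = 6.50 m/s.
Bernoulli: P₁ + ½ρv₁² + ρg h₁ = P₂ + ½ρv₂² + ρg h₂, so P₂ = P₁ + ½ρ(v₁² − v₂²) − ρg(h₂ − h₁).
P₂ = 151000 + ½·752·(0.550² − 6.50²) − 752·9.8·(−13.3) = 151000 + (-15800) − (-98000) = 233000 Pa.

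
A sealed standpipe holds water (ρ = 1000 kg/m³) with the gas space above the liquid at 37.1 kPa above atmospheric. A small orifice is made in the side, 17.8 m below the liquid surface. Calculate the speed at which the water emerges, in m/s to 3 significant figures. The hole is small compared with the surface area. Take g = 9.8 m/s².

v = 20.6 m/s

Take point 1 at the surface (v₁ ≈ 0) and point 2 at the hole (at atmospheric pressure). Bernoulli: P₁ + ρg h = P_atm + ½ρv₂².
With P₁ − P_atm = 37100 Pa, v₂ = √(2gh + 2ΔP/ρ) = √(2·9.8·17.8 + 2·37100/1000) = 20.6 m/s.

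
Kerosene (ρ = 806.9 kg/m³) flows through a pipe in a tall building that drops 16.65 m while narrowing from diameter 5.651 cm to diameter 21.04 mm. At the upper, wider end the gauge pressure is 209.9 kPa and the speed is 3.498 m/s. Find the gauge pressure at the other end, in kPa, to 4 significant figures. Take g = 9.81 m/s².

The volume flow rate is constant, so v₂ = (A₁/A₂)v₁ = (25.08/3.477)·3.498 = 25.23 m/s.
Energy conservation along the streamline gives P₂ = P₁ − ½ρ(v₂² − v₁²) − ρg(h₂ − h₁).
P₂ = 209900 + ½·806.9·(3.498² − 25.23²) − 806.9·9.81·(−16.65) = 209900 + (-252000) − (-131800) = 89740 Pa.

89.74 kPa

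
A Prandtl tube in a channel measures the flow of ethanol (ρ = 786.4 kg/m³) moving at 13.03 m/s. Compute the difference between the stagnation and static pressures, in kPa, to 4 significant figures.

Bernoulli between the free stream and the stagnation point: ½ρv² = P_stag − P_static.
ΔP = ½·786.4·13.03² = 66760 Pa.

66.76 kPa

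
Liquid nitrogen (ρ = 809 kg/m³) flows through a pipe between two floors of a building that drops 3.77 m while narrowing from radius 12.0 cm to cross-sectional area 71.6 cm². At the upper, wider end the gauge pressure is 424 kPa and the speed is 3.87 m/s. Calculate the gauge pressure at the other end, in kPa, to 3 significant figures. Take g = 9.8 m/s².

P₂ = 218 kPa

The volume flow rate is constant, so v₂ = (A₁/A₂)v₁ = (452/71.6)·3.87 = 24.5 m/s.
Energy conservation along the streamline gives P₂ = P₁ − ½ρ(v₂² − v₁²) − ρg(h₂ − h₁).
P₂ = 424000 + ½·809·(3.87² − 24.5²) − 809·9.8·(−3.77) = 424000 + (-236000) − (-29900) = 218000 Pa.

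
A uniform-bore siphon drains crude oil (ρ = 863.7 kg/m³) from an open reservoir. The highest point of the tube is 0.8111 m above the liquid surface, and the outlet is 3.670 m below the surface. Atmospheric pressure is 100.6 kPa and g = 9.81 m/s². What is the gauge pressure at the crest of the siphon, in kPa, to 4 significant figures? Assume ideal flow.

P_gauge ≈ -37.97 kPa

Bernoulli surface→outlet gives ½v² = g·h_out, so v = √(2·9.81·3.670) = 8.486 m/s.
The bore is uniform, so the speed at the crest is the same v. Bernoulli surface→crest: P_atm = P_top + ½ρv² + ρg·h_top.
P_top = 100600 − ½·863.7·8.486² − 863.7·9.81·0.8111 = 62630 Pa. So P_gauge = P_top − P_atm = -37970 Pa.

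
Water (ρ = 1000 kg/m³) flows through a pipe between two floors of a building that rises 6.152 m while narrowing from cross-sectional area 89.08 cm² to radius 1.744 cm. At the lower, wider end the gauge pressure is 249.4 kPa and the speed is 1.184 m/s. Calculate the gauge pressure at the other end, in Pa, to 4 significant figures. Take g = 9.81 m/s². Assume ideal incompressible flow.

P₂ ≈ 128800 Pa

Mass conservation (A₁v₁ = A₂v₂) gives v₂ = 1.184 × 89.08/9.555 = 11.04 m/s.
Applying Bernoulli between the two ends and solving for P₂: P₂ = P₁ + ½ρ(v₁² − v₂²) − ρgΔh.
P₂ = 249400 + ½·1000·(1.184² − 11.04²) − 1000·9.81·(+6.152) = 249400 + (-60220) − (60350) = 128800 Pa.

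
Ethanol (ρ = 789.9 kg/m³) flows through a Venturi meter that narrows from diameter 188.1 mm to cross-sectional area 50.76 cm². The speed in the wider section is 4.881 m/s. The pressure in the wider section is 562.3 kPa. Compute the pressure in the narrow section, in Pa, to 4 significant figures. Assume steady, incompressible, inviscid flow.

By continuity, v₂ = v₁·A₁/A₂ = 4.881·(277.9/50.76) = 26.72 m/s.
With no height change, Bernoulli's equation is P₁ + ½ρv₁² = P₂ + ½ρv₂².
P₂ = P₁ − ½ρ(v₂² − v₁²) = 562300 − ½·789.9·(26.72² − 4.881²) = 562300 − 272600 = 289700 Pa.

P₂ ≈ 289700 Pa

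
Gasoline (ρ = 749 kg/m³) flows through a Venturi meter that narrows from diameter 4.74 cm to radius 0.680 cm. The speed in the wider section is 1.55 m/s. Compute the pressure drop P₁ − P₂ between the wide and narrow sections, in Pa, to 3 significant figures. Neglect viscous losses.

The volume flow rate is constant, so v₂ = (A₁/A₂)v₁ = (17.6/1.45)·1.55 = 18.8 m/s.
Bernoulli (h₁ = h₂): P₁ − P₂ = ½ρ(v₂² − v₁²).
P₁ − P₂ = ½·749·(18.8² − 1.55²) = ½·749·352 = 132000 Pa.

132000 Pa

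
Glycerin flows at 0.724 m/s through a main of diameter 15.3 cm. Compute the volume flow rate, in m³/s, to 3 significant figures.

0.0133 m³/s

Q = A·v = 0.0184 m² × 0.724 m/s = 0.0133 m³/s.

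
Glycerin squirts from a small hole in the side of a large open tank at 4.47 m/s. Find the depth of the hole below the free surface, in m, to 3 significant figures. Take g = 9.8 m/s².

h ≈ 1.02 m

Torricelli: v = √(2gh), so h = v²/(2g).
h = 4.47²/(2·9.8) = 20.0/19.60 = 1.02 m.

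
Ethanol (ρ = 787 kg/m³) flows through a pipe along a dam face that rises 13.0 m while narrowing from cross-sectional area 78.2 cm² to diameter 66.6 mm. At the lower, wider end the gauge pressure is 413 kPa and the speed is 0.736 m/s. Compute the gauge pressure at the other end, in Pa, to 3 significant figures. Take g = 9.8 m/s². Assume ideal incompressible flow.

P₂ = 312000 Pa

By continuity, v₂ = v₁·A₁/A₂ = 0.736·(78.2/34.8) = 1.65 m/s.
Applying Bernoulli between the two ends and solving for P₂: P₂ = P₁ + ½ρ(v₁² − v₂²) − ρgΔh.
P₂ = 413000 + ½·787·(0.736² − 1.65²) − 787·9.8·(+13.0) = 413000 + (-861) − (100000) = 312000 Pa.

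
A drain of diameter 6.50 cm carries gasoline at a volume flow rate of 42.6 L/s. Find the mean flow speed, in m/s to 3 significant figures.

v ≈ 12.8 m/s

Q = 42.6 L/s = 0.0426 m³/s.
v = Q/A = 0.0426 / 0.00332 = 12.8 m/s.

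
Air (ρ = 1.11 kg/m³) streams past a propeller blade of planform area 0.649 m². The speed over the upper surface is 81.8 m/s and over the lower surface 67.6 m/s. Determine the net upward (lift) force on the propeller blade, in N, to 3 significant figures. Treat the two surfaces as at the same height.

F = 764 N

With equal heights on the two surfaces, Bernoulli gives P_lower − P_upper = ½ρ(v_upper² − v_lower²).
ΔP = ½·1.11·(81.8² − 67.6²) = 1180 Pa.
Lift = ΔP · A = 1180 × 0.649 = 764 N.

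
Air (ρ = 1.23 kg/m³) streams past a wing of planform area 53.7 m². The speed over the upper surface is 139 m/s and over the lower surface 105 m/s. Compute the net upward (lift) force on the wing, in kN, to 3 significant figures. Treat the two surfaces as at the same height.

From P + ½ρv² = const at equal height, P_low − P_up = ½ρ(v_up² − v_low²).
ΔP = ½·1.23·(139² − 105²) = 5100 Pa.
Lift = ΔP · A = 5100 × 53.7 = 274000 N.

274 kN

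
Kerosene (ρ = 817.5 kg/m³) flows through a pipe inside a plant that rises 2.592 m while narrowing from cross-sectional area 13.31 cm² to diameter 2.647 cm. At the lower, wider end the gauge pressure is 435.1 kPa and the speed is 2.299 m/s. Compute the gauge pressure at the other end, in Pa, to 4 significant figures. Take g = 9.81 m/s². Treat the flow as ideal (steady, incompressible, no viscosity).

403800 Pa

The volume flow rate is constant, so v₂ = (A₁/A₂)v₁ = (13.31/5.503)·2.299 = 5.561 m/s.
Bernoulli: P₁ + ½ρv₁² + ρg h₁ = P₂ + ½ρv₂² + ρg h₂, so P₂ = P₁ + ½ρ(v₁² − v₂²) − ρg(h₂ − h₁).
P₂ = 435100 + ½·817.5·(2.299² − 5.561²) − 817.5·9.81·(+2.592) = 435100 + (-10480) − (20790) = 403800 Pa.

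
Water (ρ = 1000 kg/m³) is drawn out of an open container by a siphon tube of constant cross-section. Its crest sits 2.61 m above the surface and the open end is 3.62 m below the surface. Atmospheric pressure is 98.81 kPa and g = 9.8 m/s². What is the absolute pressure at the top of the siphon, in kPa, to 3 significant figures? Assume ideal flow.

P_top ≈ 37.8 kPa

The outlet speed comes from Torricelli: v = √(2g·3.62) = 8.42 m/s.
The bore is uniform, so the speed at the crest is the same v. Bernoulli surface→crest: P_atm = P_top + ½ρv² + ρg·h_top.
P_top = 98810 − ½·1000·8.42² − 1000·9.8·2.61 = 37800 Pa.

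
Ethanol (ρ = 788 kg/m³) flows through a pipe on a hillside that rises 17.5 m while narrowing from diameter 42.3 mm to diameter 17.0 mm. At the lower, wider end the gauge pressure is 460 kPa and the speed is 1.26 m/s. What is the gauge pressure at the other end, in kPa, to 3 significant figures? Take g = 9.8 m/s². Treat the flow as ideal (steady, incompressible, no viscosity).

P₂ = 302 kPa

The volume flow rate is constant, so v₂ = (A₁/A₂)v₁ = (14.1/2.27)·1.26 = 7.80 m/s.
Applying Bernoulli between the two ends and solving for P₂: P₂ = P₁ + ½ρ(v₁² − v₂²) − ρgΔh.
P₂ = 460000 + ½·788·(1.26² − 7.80²) − 788·9.8·(+17.5) = 460000 + (-23400) − (135000) = 302000 Pa.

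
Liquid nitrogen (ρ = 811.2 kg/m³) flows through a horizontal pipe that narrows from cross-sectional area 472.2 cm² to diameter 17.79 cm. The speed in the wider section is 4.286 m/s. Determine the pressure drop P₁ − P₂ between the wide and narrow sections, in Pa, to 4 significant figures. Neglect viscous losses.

19440 Pa

Continuity gives A₁v₁ = A₂v₂, so v₂ = (472.2 cm²)/(248.6 cm²) × 4.286 m/s = 8.142 m/s.
Bernoulli (h₁ = h₂): P₁ − P₂ = ½ρ(v₂² − v₁²).
P₁ − P₂ = ½·811.2·(8.142² − 4.286²) = ½·811.2·47.92 = 19440 Pa.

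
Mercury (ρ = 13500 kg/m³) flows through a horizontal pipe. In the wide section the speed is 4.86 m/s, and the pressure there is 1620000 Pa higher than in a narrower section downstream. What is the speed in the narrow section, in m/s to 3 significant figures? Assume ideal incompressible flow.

Horizontal Bernoulli: P₁ + ½ρv₁² = P₂ + ½ρv₂², so v₂² = v₁² + 2(P₁ − P₂)/ρ.
v₂ = √(4.86² + 2·1620000/13500) = √(23.6 + 240) = 16.2 m/s.

16.2 m/s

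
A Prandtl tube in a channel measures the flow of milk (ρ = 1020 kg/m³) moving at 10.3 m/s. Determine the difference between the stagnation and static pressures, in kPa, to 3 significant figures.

At the stagnation point the flow is brought to rest, so Bernoulli gives P_stag − P_static = ½ρv².
ΔP = ½·1020·10.3² = 54100 Pa.

54.1 kPa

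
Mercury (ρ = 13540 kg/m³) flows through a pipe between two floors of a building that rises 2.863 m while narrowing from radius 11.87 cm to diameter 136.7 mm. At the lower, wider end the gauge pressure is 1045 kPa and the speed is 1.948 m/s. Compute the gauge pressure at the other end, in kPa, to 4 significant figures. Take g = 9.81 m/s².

456.7 kPa

Mass conservation (A₁v₁ = A₂v₂) gives v₂ = 1.948 × 442.6/146.8 = 5.875 m/s.
Applying Bernoulli between the two ends and solving for P₂: P₂ = P₁ + ½ρ(v₁² − v₂²) − ρgΔh.
P₂ = 1045000 + ½·13540·(1.948² − 5.875²) − 13540·9.81·(+2.863) = 1045000 + (-208000) − (380300) = 456700 Pa.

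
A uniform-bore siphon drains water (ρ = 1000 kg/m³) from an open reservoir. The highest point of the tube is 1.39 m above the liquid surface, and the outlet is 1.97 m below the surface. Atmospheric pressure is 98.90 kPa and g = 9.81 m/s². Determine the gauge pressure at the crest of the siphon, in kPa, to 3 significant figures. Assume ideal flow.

P_gauge ≈ -33.0 kPa

From the surface to the outlet (both open to atmosphere, surface at rest): v = √(2g·h_out) = √(2·9.81·1.97) = 6.22 m/s.
Continuity keeps v the same throughout the tube; from surface to crest, P_atm + 0 = P_top + ½ρv² + ρg·h_top.
P_top = 98900 − ½·1000·6.22² − 1000·9.81·1.39 = 65900 Pa. So P_gauge = P_top − P_atm = -33000 Pa.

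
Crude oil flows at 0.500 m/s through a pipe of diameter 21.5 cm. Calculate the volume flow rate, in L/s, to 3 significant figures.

Q = A·v = 0.0363 m² × 0.500 m/s = 0.0182 m³/s.
Converting: 0.0182 m³/s × 1000 = 18.2 L/s.

Q ≈ 18.2 L/s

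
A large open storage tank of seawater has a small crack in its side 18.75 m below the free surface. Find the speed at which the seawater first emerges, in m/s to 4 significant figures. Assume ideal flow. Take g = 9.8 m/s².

19.17 m/s

Torricelli's result v = √(2gh) gives v = √(2·9.8·18.75) = 19.17 m/s.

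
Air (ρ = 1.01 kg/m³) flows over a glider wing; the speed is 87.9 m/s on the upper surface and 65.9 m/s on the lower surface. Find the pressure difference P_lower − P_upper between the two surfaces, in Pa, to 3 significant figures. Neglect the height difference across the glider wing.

With negligible Δh, P + ½ρv² is constant, so P_low − P_up = ½ρ(v_up² − v_low²).
ΔP = ½·1.01·(87.9² − 65.9²) = 1710 Pa.

ΔP = 1710 Pa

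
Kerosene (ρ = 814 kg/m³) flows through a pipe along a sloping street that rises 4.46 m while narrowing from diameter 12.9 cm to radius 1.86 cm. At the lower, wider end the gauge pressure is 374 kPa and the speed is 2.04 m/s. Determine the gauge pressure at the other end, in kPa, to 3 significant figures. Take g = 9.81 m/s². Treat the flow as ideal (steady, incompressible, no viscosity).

The volume flow rate is constant, so v₂ = (A₁/A₂)v₁ = (131/10.9)·2.04 = 24.5 m/s.
Energy conservation along the streamline gives P₂ = P₁ − ½ρ(v₂² − v₁²) − ρg(h₂ − h₁).
P₂ = 374000 + ½·814·(2.04² − 24.5²) − 814·9.81·(+4.46) = 374000 + (-243000) − (35600) = 95100 Pa.

P₂ ≈ 95.1 kPa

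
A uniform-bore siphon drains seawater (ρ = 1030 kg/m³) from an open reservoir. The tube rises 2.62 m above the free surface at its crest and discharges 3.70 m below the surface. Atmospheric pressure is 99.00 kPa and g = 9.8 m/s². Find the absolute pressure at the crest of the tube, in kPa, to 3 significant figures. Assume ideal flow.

Bernoulli surface→outlet gives ½v² = g·h_out, so v = √(2·9.8·3.70) = 8.52 m/s.
With constant cross-section the crest speed equals v; applying Bernoulli from the surface up to the crest, P_top = P_atm − ½ρv² − ρg·h_top.
P_top = 99000 − ½·1030·8.52² − 1030·9.8·2.62 = 35200 Pa.

P_top = 35.2 kPa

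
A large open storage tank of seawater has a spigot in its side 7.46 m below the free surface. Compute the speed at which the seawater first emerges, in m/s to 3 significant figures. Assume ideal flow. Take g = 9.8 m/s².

Torricelli's result v = √(2gh) gives v = √(2·9.8·7.46) = 12.1 m/s.

v = 12.1 m/s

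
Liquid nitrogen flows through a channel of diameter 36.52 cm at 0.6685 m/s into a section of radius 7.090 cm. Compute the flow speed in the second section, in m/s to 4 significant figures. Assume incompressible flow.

The volume flow rate is constant, so v₂ = (A₁/A₂)v₁ = (1047/157.9)·0.6685 = 4.434 m/s.

4.434 m/s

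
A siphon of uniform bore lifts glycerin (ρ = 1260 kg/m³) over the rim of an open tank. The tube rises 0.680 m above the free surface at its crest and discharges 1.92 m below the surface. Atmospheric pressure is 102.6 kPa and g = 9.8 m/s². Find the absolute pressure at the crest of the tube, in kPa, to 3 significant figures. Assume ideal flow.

From the surface to the outlet (both open to atmosphere, surface at rest): v = √(2g·h_out) = √(2·9.8·1.92) = 6.13 m/s.
With constant cross-section the crest speed equals v; applying Bernoulli from the surface up to the crest, P_top = P_atm − ½ρv² − ρg·h_top.
P_top = 102600 − ½·1260·6.13² − 1260·9.8·0.680 = 70500 Pa.

P_top ≈ 70.5 kPa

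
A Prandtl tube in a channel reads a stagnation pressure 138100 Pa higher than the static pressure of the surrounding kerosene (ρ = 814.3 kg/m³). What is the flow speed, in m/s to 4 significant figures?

Bernoulli between the free stream and the stagnation point: ½ρv² = P_stag − P_static.
v = √(2ΔP/ρ) = √(2·138100/814.3) = 18.42 m/s.

v = 18.42 m/s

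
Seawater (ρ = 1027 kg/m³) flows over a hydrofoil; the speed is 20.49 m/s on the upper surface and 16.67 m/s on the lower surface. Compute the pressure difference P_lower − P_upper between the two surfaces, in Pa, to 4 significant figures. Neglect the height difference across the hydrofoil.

ΔP = 72890 Pa

With negligible Δh, P + ½ρv² is constant, so P_low − P_up = ½ρ(v_up² − v_low²).
ΔP = ½·1027·(20.49² − 16.67²) = 72890 Pa.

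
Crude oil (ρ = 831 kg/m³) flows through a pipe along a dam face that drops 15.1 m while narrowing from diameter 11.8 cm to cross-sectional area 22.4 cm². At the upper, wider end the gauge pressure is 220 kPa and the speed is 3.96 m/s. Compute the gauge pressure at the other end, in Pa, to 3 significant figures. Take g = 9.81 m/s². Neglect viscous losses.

P₂ ≈ 194000 Pa

Continuity gives A₁v₁ = A₂v₂, so v₂ = (109 cm²)/(22.4 cm²) × 3.96 m/s = 19.3 m/s.
Bernoulli: P₁ + ½ρv₁² + ρg h₁ = P₂ + ½ρv₂² + ρg h₂, so P₂ = P₁ + ½ρ(v₁² − v₂²) − ρg(h₂ − h₁).
P₂ = 220000 + ½·831·(3.96² − 19.3²) − 831·9.81·(−15.1) = 220000 + (-149000) − (-123000) = 194000 Pa.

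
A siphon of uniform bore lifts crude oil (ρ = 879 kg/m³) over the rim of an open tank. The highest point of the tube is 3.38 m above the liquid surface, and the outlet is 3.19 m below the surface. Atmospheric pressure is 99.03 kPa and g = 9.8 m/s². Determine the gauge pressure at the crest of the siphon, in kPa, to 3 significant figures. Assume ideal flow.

Bernoulli surface→outlet gives ½v² = g·h_out, so v = √(2·9.8·3.19) = 7.91 m/s.
Continuity keeps v the same throughout the tube; from surface to crest, P_atm + 0 = P_top + ½ρv² + ρg·h_top.
P_top = 99030 − ½·879·7.91² − 879·9.8·3.38 = 42400 Pa. So P_gauge = P_top − P_atm = -56600 Pa.

-56.6 kPa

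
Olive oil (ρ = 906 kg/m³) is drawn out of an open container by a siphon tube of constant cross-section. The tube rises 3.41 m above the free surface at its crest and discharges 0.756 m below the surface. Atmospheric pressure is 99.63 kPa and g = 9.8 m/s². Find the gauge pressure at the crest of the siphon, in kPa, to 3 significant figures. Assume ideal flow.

The outlet speed comes from Torricelli: v = √(2g·0.756) = 3.85 m/s.
Continuity keeps v the same throughout the tube; from surface to crest, P_atm + 0 = P_top + ½ρv² + ρg·h_top.
P_top = 99630 − ½·906·3.85² − 906·9.8·3.41 = 62600 Pa. So P_gauge = P_top − P_atm = -37000 Pa.

-37.0 kPa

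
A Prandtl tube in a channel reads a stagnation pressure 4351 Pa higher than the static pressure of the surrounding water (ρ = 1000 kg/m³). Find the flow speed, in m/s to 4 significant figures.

2.950 m/s

The dynamic pressure equals the rise in static pressure at the stagnation point: ΔP = ½ρv².
v = √(2ΔP/ρ) = √(2·4351/1000) = 2.950 m/s.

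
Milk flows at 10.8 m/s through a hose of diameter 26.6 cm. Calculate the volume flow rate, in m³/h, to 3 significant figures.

Q ≈ 2160 m³/h

Q = A·v = 0.0556 m² × 10.8 m/s = 0.600 m³/s.
Converting: 0.600 m³/s × 3600 = 2160 m³/h.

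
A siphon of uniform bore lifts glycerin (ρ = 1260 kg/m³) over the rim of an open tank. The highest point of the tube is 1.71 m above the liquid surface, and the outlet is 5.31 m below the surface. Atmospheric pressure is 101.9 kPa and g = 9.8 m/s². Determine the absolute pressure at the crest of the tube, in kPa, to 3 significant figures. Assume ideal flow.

Bernoulli surface→outlet gives ½v² = g·h_out, so v = √(2·9.8·5.31) = 10.2 m/s.
With constant cross-section the crest speed equals v; applying Bernoulli from the surface up to the crest, P_top = P_atm − ½ρv² − ρg·h_top.
P_top = 101900 − ½·1260·10.2² − 1260·9.8·1.71 = 15200 Pa.

P_top = 15.2 kPa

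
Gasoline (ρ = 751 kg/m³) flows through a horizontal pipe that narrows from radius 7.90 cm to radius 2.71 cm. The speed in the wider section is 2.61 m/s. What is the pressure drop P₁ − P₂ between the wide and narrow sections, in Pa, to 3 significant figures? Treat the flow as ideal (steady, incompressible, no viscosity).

The volume flow rate is constant, so v₂ = (A₁/A₂)v₁ = (196/23.1)·2.61 = 22.2 m/s.
The pipe is horizontal, so Bernoulli reduces to P₁ + ½ρv₁² = P₂ + ½ρv₂².
P₁ − P₂ = ½·751·(22.2² − 2.61²) = ½·751·485 = 182000 Pa.

ΔP ≈ 182000 Pa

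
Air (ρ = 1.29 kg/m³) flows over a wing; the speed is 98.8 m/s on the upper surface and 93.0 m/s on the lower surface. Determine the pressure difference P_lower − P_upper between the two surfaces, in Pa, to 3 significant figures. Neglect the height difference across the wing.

Bernoulli (same height): P_lower − P_upper = ½ρ(v_upper² − v_lower²).
ΔP = ½·1.29·(98.8² − 93.0²) = 718 Pa.

ΔP = 718 Pa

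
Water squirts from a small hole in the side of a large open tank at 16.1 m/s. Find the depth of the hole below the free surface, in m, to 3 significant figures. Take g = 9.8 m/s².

Torricelli: v = √(2gh), so h = v²/(2g).
h = 16.1²/(2·9.8) = 259/19.60 = 13.2 m.

h ≈ 13.2 m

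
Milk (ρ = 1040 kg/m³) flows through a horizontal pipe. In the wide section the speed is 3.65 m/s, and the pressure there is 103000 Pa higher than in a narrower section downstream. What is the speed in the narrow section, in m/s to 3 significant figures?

14.5 m/s

Horizontal Bernoulli: P₁ + ½ρv₁² = P₂ + ½ρv₂², so v₂² = v₁² + 2(P₁ − P₂)/ρ.
v₂ = √(3.65² + 2·103000/1040) = √(13.3 + 198) = 14.5 m/s.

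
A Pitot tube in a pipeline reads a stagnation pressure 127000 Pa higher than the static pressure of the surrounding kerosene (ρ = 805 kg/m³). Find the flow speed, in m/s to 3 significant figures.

v ≈ 17.8 m/s

The dynamic pressure equals the rise in static pressure at the stagnation point: ΔP = ½ρv².
v = √(2ΔP/ρ) = √(2·127000/805) = 17.8 m/s.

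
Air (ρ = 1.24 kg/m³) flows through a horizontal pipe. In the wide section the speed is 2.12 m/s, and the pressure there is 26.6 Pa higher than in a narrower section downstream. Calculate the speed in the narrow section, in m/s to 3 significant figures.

With h₁ = h₂, rearranging Bernoulli gives v₂ = √(v₁² + 2ΔP/ρ).
v₂ = √(2.12² + 2·26.6/1.24) = √(4.49 + 42.9) = 6.88 m/s.

v₂ ≈ 6.88 m/s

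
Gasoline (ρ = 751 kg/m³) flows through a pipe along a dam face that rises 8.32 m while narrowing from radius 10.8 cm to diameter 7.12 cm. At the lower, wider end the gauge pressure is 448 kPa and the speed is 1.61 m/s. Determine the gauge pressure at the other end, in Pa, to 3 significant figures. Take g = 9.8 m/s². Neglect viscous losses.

P₂ = 305000 Pa

Continuity gives A₁v₁ = A₂v₂, so v₂ = (366 cm²)/(39.8 cm²) × 1.61 m/s = 14.8 m/s.
Bernoulli: P₁ + ½ρv₁² + ρg h₁ = P₂ + ½ρv₂² + ρg h₂, so P₂ = P₁ + ½ρ(v₁² − v₂²) − ρg(h₂ − h₁).
P₂ = 448000 + ½·751·(1.61² − 14.8²) − 751·9.8·(+8.32) = 448000 + (-81500) − (61200) = 305000 Pa.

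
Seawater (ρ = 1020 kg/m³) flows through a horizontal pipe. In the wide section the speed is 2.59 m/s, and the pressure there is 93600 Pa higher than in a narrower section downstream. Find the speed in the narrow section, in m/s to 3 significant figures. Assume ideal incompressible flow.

With h₁ = h₂, rearranging Bernoulli gives v₂ = √(v₁² + 2ΔP/ρ).
v₂ = √(2.59² + 2·93600/1020) = √(6.71 + 184) = 13.8 m/s.

13.8 m/s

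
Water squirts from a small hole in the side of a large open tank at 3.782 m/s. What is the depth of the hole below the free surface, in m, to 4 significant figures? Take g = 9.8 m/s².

Inverting v = √(2gh) gives h = v² / 2g.
h = 3.782²/(2·9.8) = 14.30/19.60 = 0.7298 m.

0.7298 m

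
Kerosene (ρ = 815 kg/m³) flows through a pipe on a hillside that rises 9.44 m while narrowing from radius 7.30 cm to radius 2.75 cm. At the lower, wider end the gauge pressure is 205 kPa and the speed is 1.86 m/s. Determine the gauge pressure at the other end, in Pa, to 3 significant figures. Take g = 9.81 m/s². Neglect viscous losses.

Continuity gives A₁v₁ = A₂v₂, so v₂ = (167 cm²)/(23.8 cm²) × 1.86 m/s = 13.1 m/s.
Applying Bernoulli between the two ends and solving for P₂: P₂ = P₁ + ½ρ(v₁² − v₂²) − ρgΔh.
P₂ = 205000 + ½·815·(1.86² − 13.1²) − 815·9.81·(+9.44) = 205000 + (-68600) − (75500) = 60900 Pa.

P₂ ≈ 60900 Pa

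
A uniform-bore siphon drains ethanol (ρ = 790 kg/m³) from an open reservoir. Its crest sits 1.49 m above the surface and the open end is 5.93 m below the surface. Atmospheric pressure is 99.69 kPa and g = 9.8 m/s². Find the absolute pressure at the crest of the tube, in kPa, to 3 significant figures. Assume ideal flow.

42.2 kPa

Bernoulli surface→outlet gives ½v² = g·h_out, so v = √(2·9.8·5.93) = 10.8 m/s.
Continuity keeps v the same throughout the tube; from surface to crest, P_atm + 0 = P_top + ½ρv² + ρg·h_top.
P_top = 99690 − ½·790·10.8² − 790·9.8·1.49 = 42200 Pa.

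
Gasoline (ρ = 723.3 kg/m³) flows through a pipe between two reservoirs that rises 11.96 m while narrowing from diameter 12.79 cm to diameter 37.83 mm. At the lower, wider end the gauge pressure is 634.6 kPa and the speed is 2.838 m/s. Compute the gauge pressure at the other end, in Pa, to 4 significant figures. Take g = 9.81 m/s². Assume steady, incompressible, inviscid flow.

P₂ ≈ 172100 Pa

By continuity, v₂ = v₁·A₁/A₂ = 2.838·(128.5/11.24) = 32.44 m/s.
Energy conservation along the streamline gives P₂ = P₁ − ½ρ(v₂² − v₁²) − ρg(h₂ − h₁).
P₂ = 634600 + ½·723.3·(2.838² − 32.44²) − 723.3·9.81·(+11.96) = 634600 + (-377700) − (84860) = 172100 Pa.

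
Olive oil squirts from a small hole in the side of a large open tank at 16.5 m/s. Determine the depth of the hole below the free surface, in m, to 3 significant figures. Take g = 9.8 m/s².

13.9 m

Inverting v = √(2gh) gives h = v² / 2g.
h = 16.5²/(2·9.8) = 272/19.60 = 13.9 m.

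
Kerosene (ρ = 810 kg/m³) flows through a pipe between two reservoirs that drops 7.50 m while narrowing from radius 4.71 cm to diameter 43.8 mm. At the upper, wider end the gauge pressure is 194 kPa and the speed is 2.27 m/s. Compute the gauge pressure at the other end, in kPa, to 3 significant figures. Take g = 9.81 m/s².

Continuity gives A₁v₁ = A₂v₂, so v₂ = (69.7 cm²)/(15.1 cm²) × 2.27 m/s = 10.5 m/s.
Applying Bernoulli between the two ends and solving for P₂: P₂ = P₁ + ½ρ(v₁² − v₂²) − ρgΔh.
P₂ = 194000 + ½·810·(2.27² − 10.5²) − 810·9.81·(−7.50) = 194000 + (-42600) − (-59600) = 211000 Pa.

P₂ ≈ 211 kPa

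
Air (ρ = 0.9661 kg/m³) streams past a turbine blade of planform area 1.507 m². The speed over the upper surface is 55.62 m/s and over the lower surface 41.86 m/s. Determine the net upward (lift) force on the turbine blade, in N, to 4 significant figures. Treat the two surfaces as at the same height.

With equal heights on the two surfaces, Bernoulli gives P_lower − P_upper = ½ρ(v_upper² − v_lower²).
ΔP = ½·0.9661·(55.62² − 41.86²) = 647.9 Pa.
Lift = ΔP · A = 647.9 × 1.507 = 976.4 N.

F ≈ 976.4 N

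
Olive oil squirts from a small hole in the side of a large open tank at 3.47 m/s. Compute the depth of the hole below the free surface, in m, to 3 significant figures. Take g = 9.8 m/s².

Inverting v = √(2gh) gives h = v² / 2g.
h = 3.47²/(2·9.8) = 12.0/19.60 = 0.614 m.

h ≈ 0.614 m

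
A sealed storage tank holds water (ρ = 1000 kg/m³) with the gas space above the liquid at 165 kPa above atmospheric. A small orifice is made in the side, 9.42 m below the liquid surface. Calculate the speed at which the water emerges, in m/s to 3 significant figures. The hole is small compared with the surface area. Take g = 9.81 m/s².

v ≈ 22.7 m/s

Take point 1 at the surface (v₁ ≈ 0) and point 2 at the hole (at atmospheric pressure). Bernoulli: P₁ + ρg h = P_atm + ½ρv₂².
With P₁ − P_atm = 165000 Pa, v₂ = √(2gh + 2ΔP/ρ) = √(2·9.81·9.42 + 2·165000/1000) = 22.7 m/s.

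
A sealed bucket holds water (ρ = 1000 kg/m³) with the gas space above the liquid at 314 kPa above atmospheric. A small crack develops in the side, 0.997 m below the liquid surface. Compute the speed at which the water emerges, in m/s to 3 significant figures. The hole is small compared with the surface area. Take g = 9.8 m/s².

v = 25.4 m/s

Take point 1 at the surface (v₁ ≈ 0) and point 2 at the hole (at atmospheric pressure). Bernoulli: P₁ + ρg h = P_atm + ½ρv₂².
With P₁ − P_atm = 314000 Pa, v₂ = √(2gh + 2ΔP/ρ) = √(2·9.8·0.997 + 2·314000/1000) = 25.4 m/s.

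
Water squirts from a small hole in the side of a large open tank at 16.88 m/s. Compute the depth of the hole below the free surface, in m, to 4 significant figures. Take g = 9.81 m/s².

h = 14.52 m

Torricelli: v = √(2gh), so h = v²/(2g).
h = 16.88²/(2·9.81) = 284.9/19.62 = 14.52 m.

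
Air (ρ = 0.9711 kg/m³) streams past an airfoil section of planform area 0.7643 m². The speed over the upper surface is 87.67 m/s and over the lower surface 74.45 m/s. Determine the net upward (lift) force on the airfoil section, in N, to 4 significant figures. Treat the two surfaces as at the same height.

The faster flow above has the lower pressure; Bernoulli (same height) gives ΔP = ½ρ(v_up² − v_low²).
ΔP = ½·0.9711·(87.67² − 74.45²) = 1041 Pa.
Lift = ΔP · A = 1041 × 0.7643 = 795.4 N.

F ≈ 795.4 N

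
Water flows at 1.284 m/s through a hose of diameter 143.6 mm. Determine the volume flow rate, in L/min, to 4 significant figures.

Q ≈ 1248 L/min

Q = A·v = 0.01620 m² × 1.284 m/s = 0.02080 m³/s.
Converting: 0.02080 m³/s × 60000 = 1248 L/min.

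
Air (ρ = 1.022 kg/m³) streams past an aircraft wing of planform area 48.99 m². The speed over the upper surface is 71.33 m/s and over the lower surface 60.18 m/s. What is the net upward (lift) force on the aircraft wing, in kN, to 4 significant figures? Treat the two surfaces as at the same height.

The faster flow above has the lower pressure; Bernoulli (same height) gives ΔP = ½ρ(v_up² − v_low²).
ΔP = ½·1.022·(71.33² − 60.18²) = 749.3 Pa.
Lift = ΔP · A = 749.3 × 48.99 = 36710 N.

F ≈ 36.71 kN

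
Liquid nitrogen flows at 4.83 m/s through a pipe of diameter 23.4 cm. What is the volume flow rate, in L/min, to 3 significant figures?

Q = A·v = 0.0430 m² × 4.83 m/s = 0.208 m³/s.
Converting: 0.208 m³/s × 60000 = 12500 L/min.

Q ≈ 12500 L/min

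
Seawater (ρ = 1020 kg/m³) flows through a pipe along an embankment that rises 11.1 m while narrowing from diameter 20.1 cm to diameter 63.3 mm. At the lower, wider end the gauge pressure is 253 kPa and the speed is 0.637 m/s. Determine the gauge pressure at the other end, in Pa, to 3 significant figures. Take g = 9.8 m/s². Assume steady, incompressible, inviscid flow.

Continuity gives A₁v₁ = A₂v₂, so v₂ = (317 cm²)/(31.5 cm²) × 0.637 m/s = 6.42 m/s.
Energy conservation along the streamline gives P₂ = P₁ − ½ρ(v₂² − v₁²) − ρg(h₂ − h₁).
P₂ = 253000 + ½·1020·(0.637² − 6.42²) − 1020·9.8·(+11.1) = 253000 + (-20800) − (111000) = 121000 Pa.

P₂ ≈ 121000 Pa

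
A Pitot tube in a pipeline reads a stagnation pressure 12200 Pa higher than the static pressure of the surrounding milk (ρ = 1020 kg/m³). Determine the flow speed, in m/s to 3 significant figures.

v ≈ 4.89 m/s

The dynamic pressure equals the rise in static pressure at the stagnation point: ΔP = ½ρv².
v = √(2ΔP/ρ) = √(2·12200/1020) = 4.89 m/s.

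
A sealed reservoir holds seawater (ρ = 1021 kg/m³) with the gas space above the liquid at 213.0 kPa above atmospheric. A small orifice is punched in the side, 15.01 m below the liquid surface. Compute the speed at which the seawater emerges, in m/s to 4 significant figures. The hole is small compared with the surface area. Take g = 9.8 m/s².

v ≈ 26.67 m/s

Take point 1 at the surface (v₁ ≈ 0) and point 2 at the hole (at atmospheric pressure). Bernoulli: P₁ + ρg h = P_atm + ½ρv₂².
With P₁ − P_atm = 213000 Pa, v₂ = √(2gh + 2ΔP/ρ) = √(2·9.8·15.01 + 2·213000/1021) = 26.67 m/s.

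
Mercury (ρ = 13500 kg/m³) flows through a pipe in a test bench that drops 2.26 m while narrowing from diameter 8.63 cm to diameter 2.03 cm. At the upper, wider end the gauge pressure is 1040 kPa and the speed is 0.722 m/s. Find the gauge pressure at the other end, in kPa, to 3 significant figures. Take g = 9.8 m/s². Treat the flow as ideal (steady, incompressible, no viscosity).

P₂ ≈ 193 kPa

By continuity, v₂ = v₁·A₁/A₂ = 0.722·(58.5/3.24) = 13.0 m/s.
Applying Bernoulli between the two ends and solving for P₂: P₂ = P₁ + ½ρ(v₁² − v₂²) − ρgΔh.
P₂ = 1040000 + ½·13500·(0.722² − 13.0²) − 13500·9.8·(−2.26) = 1040000 + (-1150000) − (-299000) = 193000 Pa.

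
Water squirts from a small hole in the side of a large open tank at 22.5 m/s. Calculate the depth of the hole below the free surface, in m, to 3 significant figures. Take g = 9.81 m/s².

25.8 m

Inverting v = √(2gh) gives h = v² / 2g.
h = 22.5²/(2·9.81) = 506/19.62 = 25.8 m.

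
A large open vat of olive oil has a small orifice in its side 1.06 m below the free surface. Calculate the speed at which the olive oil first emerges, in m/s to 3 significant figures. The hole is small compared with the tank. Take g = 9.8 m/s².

Bernoulli from surface to hole (P equal, v_surface ≈ 0): v = √(2gh) = √(2×9.8×1.06) = 4.56 m/s.

v ≈ 4.56 m/s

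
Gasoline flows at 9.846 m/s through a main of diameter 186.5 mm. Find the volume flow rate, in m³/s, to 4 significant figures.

0.2690 m³/s

Q = A·v = 0.02732 m² × 9.846 m/s = 0.2690 m³/s.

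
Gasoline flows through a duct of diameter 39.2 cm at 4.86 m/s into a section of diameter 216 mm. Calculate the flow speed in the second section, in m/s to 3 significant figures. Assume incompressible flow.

16.0 m/s

Continuity gives A₁v₁ = A₂v₂, so v₂ = (1210 cm²)/(366 cm²) × 4.86 m/s = 16.0 m/s.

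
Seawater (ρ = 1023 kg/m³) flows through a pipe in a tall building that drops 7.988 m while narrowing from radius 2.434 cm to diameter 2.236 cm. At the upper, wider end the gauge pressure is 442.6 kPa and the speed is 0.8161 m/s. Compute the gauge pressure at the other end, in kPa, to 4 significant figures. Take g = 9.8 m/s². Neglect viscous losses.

P₂ ≈ 515.4 kPa

Mass conservation (A₁v₁ = A₂v₂) gives v₂ = 0.8161 × 18.61/3.927 = 3.868 m/s.
Applying Bernoulli between the two ends and solving for P₂: P₂ = P₁ + ½ρ(v₁² − v₂²) − ρgΔh.
P₂ = 442600 + ½·1023·(0.8161² − 3.868²) − 1023·9.8·(−7.988) = 442600 + (-7313) − (-80080) = 515400 Pa.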